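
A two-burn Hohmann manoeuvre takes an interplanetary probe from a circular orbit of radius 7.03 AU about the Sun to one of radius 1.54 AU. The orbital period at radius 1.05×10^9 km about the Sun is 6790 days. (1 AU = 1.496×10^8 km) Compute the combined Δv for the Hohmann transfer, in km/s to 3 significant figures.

From Kepler's third law T² = 4π²r³/μ at r = 1.05×10^9 km, T = 6790 days = 6790 × 86400 s = 5.86656×10^8 s: μ = 4π²r³/T² = 1.32789×10^11 km³/s².
In km: r₁ = 7.03 × 1.496×10^8 = 1.051688×10^9 km; r₂ = 1.54 × 1.496×10^8 = 2.30384×10^8 km.
Transfer-ellipse semi-major axis a_t = (r₁ + r₂)/2 = (1.051688×10^9 + 2.30384×10^8)/2 = 6.41036×10^8 km.
At r₁ the circular-orbit speed is v₁ = √(μ/r₁) = 11.2366 km/s.
Transfer-orbit speed at r₁ (vis-viva equation): v_a = √[μ(2/r₁ − 1/a_t)] = 6.73631 km/s.
First burn Δv₁ = |v_a − v₁| = 4.500 km/s.
Circular speed at r₂: v₂ = √(μ/r₂) = 24.008 km/s.
Transfer-orbit speed at r₂: v_p = √[μ(2/r₂ − 1/a_t)] = 30.751 km/s.
Second burn Δv₂ = |v₂ − v_p| = 6.743 km/s.
Total Δv = Δv₁ + Δv₂ = 11.24 km/s.

Δv = 11.2 km/s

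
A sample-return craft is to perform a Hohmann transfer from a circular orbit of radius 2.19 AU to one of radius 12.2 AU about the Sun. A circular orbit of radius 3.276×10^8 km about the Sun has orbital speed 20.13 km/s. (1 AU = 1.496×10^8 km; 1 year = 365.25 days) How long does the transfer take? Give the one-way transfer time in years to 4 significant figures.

t = 9.649 years

From the circular-orbit relation v² = μ/r at r = 3.276×10^8 km: μ = v²r = (20.13)² × 3.276×10^8 = 1.32749×10^11 km³/s².
In km: r₁ = 2.19 × 1.496×10^8 = 3.27624×10^8 km; r₂ = 12.2 × 1.496×10^8 = 1.82512×10^9 km.
The Hohmann ellipse has a_t = (r₁ + r₂)/2 = 1.076372×10^9 km.
By Kepler's third law the transfer-orbit period is T = 2π√(a_t³/μ), so t = T/2 = 3.045×10^8 s.
Converting: 3.045×10^8 s ÷ 3.15576×10^7 s/year (365.25 × 86400) = 9.649 years.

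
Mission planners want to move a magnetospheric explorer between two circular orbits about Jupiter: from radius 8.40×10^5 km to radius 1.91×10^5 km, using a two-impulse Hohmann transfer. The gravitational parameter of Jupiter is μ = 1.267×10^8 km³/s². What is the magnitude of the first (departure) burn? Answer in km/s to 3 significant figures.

Δv₁ = 4.81 km/s

Semi-major axis of the transfer orbit: a_t = (8.400×10^5 + 1.910×10^5)/2 = 5.155×10^5 km.
On the circular orbit at r = 8.400×10^5 km, v_c = √(μ/r) = 12.2814 km/s.
Transfer-orbit speed at the same r (vis-viva, a = a_t): v_t = √[μ(2/r − 1/a_t)] = 7.47569 km/s.
Δv₁ = |v_t − v_c| = |7.47569 − 12.2814| = 4.806 km/s.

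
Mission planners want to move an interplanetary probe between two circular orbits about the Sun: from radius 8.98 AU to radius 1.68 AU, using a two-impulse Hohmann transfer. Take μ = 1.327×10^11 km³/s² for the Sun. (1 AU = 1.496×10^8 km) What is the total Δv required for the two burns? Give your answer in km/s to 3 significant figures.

Δv = 11.2 km/s

In km: r₁ = 8.98 × 1.496×10^8 = 1.343408×10^9 km; r₂ = 1.68 × 1.496×10^8 = 2.51328×10^8 km.
Semi-major axis of the transfer orbit: a_t = (1.343408×10^9 + 2.51328×10^8)/2 = 7.97368×10^8 km.
Circular speed at r₁: v₁ = √(μ/r₁) = √(1.327×10^11/1.343408×10^9) = 9.939 km/s.
Transfer-orbit speed at r₁ (vis-viva equation): v_a = √[μ(2/r₁ − 1/a_t)] = 5.580 km/s.
First burn Δv₁ = |v_a − v₁| = 4.359 km/s.
At r₂, v₂ = √(μ/r₂) = 22.97815 km/s.
Transfer-orbit speed at r₂: v_p = √[μ(2/r₂ − 1/a_t)] = 29.82563 km/s.
Second burn Δv₂ = |v₂ − v_p| = 6.847 km/s.
Δv = Δv₁ + Δv₂ = 4.359 + 6.847 = 11.21 km/s.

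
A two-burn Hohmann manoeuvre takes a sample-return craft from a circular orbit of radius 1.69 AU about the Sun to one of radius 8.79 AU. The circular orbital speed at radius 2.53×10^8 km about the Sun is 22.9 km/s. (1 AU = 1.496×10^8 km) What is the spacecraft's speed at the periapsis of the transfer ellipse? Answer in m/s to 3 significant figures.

From the circular-orbit relation v² = μ/r at r = 2.53×10^8 km: μ = v²r = (22.9)² × 2.53×10^8 = 1.32676×10^11 km³/s².
In km: r₁ = 1.69 × 1.496×10^8 = 2.52824×10^8 km; r₂ = 8.79 × 1.496×10^8 = 1.314984×10^9 km.
Transfer-ellipse semi-major axis a_t = (r₁ + r₂)/2 = (2.52824×10^8 + 1.314984×10^9)/2 = 7.83904×10^8 km.
At periapsis, r = 2.52824×10^8 km.
From the vis-viva equation, v = √[μ(2/r − 1/a_t)] = 29.67 km/s.

v = 29700 m/s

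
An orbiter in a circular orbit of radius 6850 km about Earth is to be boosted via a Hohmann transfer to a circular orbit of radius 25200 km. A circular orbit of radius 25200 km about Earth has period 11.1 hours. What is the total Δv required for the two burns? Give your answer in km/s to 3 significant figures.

From Kepler's third law T² = 4π²r³/μ at r = 25200 km, T = 11.1 hours = 11.1 × 3600 s = 39960 s: μ = 4π²r³/T² = 3.95649×10^5 km³/s².
Transfer-ellipse semi-major axis a_t = (r₁ + r₂)/2 = (6850 + 25200)/2 = 16025 km.
At r₁ the circular-orbit speed is v₁ = √(μ/r₁) = 7.600 km/s.
On the transfer ellipse at r₁, vis-viva equation gives v_p = √[μ(2/r₁ − 1/a_t)] = 9.530 km/s.
First burn Δv₁ = |v_p − v₁| = 1.930 km/s.
At r₂, v₂ = √(μ/r₂) = 3.9624 km/s.
Transfer-orbit speed at r₂: v_a = √[μ(2/r₂ − 1/a_t)] = 2.5906 km/s.
Second burn Δv₂ = |v₂ − v_a| = 1.372 km/s.
Δv = Δv₁ + Δv₂ = 1.930 + 1.372 = 3.302 km/s.

Δv = 3.30 km/s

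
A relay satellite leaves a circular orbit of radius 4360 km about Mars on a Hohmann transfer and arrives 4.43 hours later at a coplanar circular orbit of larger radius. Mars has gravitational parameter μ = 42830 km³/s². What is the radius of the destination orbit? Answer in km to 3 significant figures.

r₂ = 16300 km

Transfer time t = 4.43 hours = 15948 s, and t = π√(a_t³/μ).
So a_t = (μ t²/π²)^(1/3) = (42830 × (15948)² / π²)^(1/3) = 10334 km.
Since a_t = (r₁ + r₂)/2, r₂ = 2a_t − r₁ = 2×10334 − 4360 = 16308 km.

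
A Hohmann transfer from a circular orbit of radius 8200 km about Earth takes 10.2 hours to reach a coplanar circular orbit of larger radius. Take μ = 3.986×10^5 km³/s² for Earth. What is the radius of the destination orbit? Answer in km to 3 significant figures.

r₂ = 67600 km

Transfer time t = 10.2 hours = 36720 s, and t = π√(a_t³/μ).
So a_t = (μ t²/π²)^(1/3) = (3.986×10^5 × (36720)² / π²)^(1/3) = 37904 km.
Since a_t = (r₁ + r₂)/2, r₂ = 2a_t − r₁ = 2×37904 − 8200 = 67608 km.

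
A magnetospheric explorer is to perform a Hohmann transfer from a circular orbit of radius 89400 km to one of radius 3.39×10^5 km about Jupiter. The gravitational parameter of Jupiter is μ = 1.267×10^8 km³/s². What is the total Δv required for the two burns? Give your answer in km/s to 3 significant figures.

Semi-major axis of the transfer orbit: a_t = (89400 + 3.390×10^5)/2 = 2.142×10^5 km.
Circular speed at r₁: v₁ = √(μ/r₁) = √(1.267×10^8/89400) = 37.646 km/s.
On the transfer ellipse at r₁, vis-viva equation gives v_p = √[μ(2/r₁ − 1/a_t)] = 47.360 km/s.
First burn Δv₁ = |v_p − v₁| = 9.714 km/s.
Circular speed at r₂: v₂ = √(μ/r₂) = 19.333 km/s.
Transfer-orbit speed at r₂: v_a = √[μ(2/r₂ − 1/a_t)] = 12.490 km/s.
Second burn Δv₂ = |v₂ − v_a| = 6.843 km/s.
Δv = Δv₁ + Δv₂ = 9.714 + 6.843 = 16.56 km/s.

Δv = 16.6 km/s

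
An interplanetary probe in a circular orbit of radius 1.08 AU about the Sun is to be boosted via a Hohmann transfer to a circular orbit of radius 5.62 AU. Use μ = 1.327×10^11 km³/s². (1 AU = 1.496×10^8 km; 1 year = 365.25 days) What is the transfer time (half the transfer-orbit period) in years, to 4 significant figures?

In km: r₁ = 1.08 × 1.496×10^8 = 1.61568×10^8 km; r₂ = 5.62 × 1.496×10^8 = 8.40752×10^8 km.
Transfer-ellipse semi-major axis a_t = (r₁ + r₂)/2 = (1.61568×10^8 + 8.40752×10^8)/2 = 5.0116×10^8 km.
By Kepler's third law the transfer-orbit period is T = 2π√(a_t³/μ), so t = T/2 = 9.676×10^7 s.
Converting: 9.676×10^7 s ÷ 3.15576×10^7 s/year (365.25 × 86400) = 3.066 years.

t = 3.066 years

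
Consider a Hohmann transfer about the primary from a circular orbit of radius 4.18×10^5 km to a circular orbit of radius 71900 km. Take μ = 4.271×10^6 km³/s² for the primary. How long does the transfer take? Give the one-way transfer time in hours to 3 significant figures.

t = 51.2 hours

The Hohmann ellipse has a_t = (r₁ + r₂)/2 = 2.4495×10^5 km.
Half the transfer-orbit period gives t = π√(a_t³/μ) = 1.843×10^5 s.
Converting: 1.843×10^5 s ÷ 3600 s/hour = 51.2 hours.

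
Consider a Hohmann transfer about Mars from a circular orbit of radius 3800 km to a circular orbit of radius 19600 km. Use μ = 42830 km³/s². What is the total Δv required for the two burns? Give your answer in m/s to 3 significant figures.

Semi-major axis of the transfer orbit: a_t = (3800 + 19600)/2 = 11700 km.
Circular speed at r₁: v₁ = √(μ/r₁) = √(42830/3800) = 3.357 km/s.
On the transfer ellipse at r₁, v² = μ(2/r − 1/a) gives v_p = √[μ(2/r₁ − 1/a_t)] = 4.345 km/s.
First burn Δv₁ = |v_p − v₁| = 0.9880 km/s.
Circular speed at r₂: v₂ = √(μ/r₂) = 1.47824 km/s.
Transfer-orbit speed at r₂: v_a = √[μ(2/r₂ − 1/a_t)] = 0.842451 km/s.
Second burn Δv₂ = |v₂ − v_a| = 0.6358 km/s.
Δv = Δv₁ + Δv₂ = 0.9880 + 0.6358 = 1.624 km/s.

Δv = 1620 m/s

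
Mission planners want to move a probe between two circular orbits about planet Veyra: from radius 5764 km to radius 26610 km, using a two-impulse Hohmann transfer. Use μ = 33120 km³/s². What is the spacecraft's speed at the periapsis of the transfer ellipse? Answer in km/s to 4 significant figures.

v = 3.073 km/s

The Hohmann ellipse has a_t = (r₁ + r₂)/2 = 16187 km.
The periapsis of the transfer ellipse is at r = 5764 km.
From the vis-viva equation, v = √[μ(2/r − 1/a_t)] = 3.073 km/s.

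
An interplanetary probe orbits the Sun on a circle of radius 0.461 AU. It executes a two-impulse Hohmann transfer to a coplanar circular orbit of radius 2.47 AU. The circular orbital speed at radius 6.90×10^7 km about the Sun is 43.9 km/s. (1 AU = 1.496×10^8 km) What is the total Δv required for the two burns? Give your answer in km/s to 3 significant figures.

From the circular-orbit relation v² = μ/r at r = 6.90×10^7 km: μ = v²r = (43.9)² × 6.90×10^7 = 1.32977×10^11 km³/s².
In km: r₁ = 0.461 × 1.496×10^8 = 6.89656×10^7 km; r₂ = 2.47 × 1.496×10^8 = 3.69512×10^8 km.
Semi-major axis of the transfer orbit: a_t = (6.89656×10^7 + 3.69512×10^8)/2 = 2.192388×10^8 km.
At r₁ the circular-orbit speed is v₁ = √(μ/r₁) = 43.91 km/s.
On the transfer ellipse at r₁, vis-viva equation gives v_p = √[μ(2/r₁ − 1/a_t)] = 57.01 km/s.
First burn Δv₁ = |v_p − v₁| = 13.10 km/s.
At r₂, v₂ = √(μ/r₂) = 18.97033 km/s.
Transfer-orbit speed at r₂: v_a = √[μ(2/r₂ − 1/a_t)] = 10.63977 km/s.
Second burn Δv₂ = |v₂ − v_a| = 8.331 km/s.
Δv = Δv₁ + Δv₂ = 13.10 + 8.331 = 21.43 km/s.

Δv = 21.4 km/s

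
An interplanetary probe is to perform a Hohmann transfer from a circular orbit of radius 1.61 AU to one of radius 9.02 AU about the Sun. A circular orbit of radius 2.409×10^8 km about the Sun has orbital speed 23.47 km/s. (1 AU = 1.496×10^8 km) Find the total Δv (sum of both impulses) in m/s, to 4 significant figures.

From the circular-orbit relation v² = μ/r at r = 2.409×10^8 km: μ = v²r = (23.47)² × 2.409×10^8 = 1.32698×10^11 km³/s².
In km: r₁ = 1.61 × 1.496×10^8 = 2.40856×10^8 km; r₂ = 9.02 × 1.496×10^8 = 1.349392×10^9 km.
Semi-major axis of the transfer orbit: a_t = (2.40856×10^8 + 1.349392×10^9)/2 = 7.95124×10^8 km.
At r₁ the circular-orbit speed is v₁ = √(μ/r₁) = 23.47214 km/s.
Transfer-orbit speed at r₁ (vis-viva equation): v_p = √[μ(2/r₁ − 1/a_t)] = 30.57767 km/s.
First burn Δv₁ = |v_p − v₁| = 7.1055 km/s.
At r₂, v₂ = √(μ/r₂) = 9.9166 km/s.
Transfer-orbit speed at r₂: v_a = √[μ(2/r₂ − 1/a_t)] = 5.4579 km/s.
Second burn Δv₂ = |v₂ − v_a| = 4.4587 km/s.
Δv = Δv₁ + Δv₂ = 7.1055 + 4.4587 = 11.56 km/s.

Δv = 11560 m/s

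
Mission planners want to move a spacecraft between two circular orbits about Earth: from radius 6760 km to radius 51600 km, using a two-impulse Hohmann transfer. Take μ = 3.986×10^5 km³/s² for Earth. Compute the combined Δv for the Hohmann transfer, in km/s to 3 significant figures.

Transfer-ellipse semi-major axis a_t = (r₁ + r₂)/2 = (6760 + 51600)/2 = 29180 km.
Circular speed at r₁: v₁ = √(μ/r₁) = √(3.986×10^5/6760) = 7.6788 km/s.
Transfer-orbit speed at r₁ (vis-viva): v_p = √[μ(2/r₁ − 1/a_t)] = 10.211 km/s.
First burn Δv₁ = |v_p − v₁| = 2.532 km/s.
Circular speed at r₂: v₂ = √(μ/r₂) = 2.7794 km/s.
Transfer-orbit speed at r₂: v_a = √[μ(2/r₂ − 1/a_t)] = 1.3377 km/s.
Second burn Δv₂ = |v₂ − v_a| = 1.442 km/s.
Δv = Δv₁ + Δv₂ = 2.532 + 1.442 = 3.974 km/s.

Δv = 3.97 km/s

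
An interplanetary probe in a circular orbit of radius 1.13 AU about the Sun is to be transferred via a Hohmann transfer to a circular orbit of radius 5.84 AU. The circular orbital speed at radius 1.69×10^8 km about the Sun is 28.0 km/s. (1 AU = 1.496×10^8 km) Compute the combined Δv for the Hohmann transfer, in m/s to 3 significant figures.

Δv = 13500 m/s

From the circular-orbit relation v² = μ/r at r = 1.69×10^8 km: μ = v²r = (28.0)² × 1.69×10^8 = 1.32496×10^11 km³/s².
In km: r₁ = 1.13 × 1.496×10^8 = 1.69048×10^8 km; r₂ = 5.84 × 1.496×10^8 = 8.73664×10^8 km.
The Hohmann ellipse has a_t = (r₁ + r₂)/2 = 5.21356×10^8 km.
Circular speed at r₁: v₁ = √(μ/r₁) = √(1.32496×10^11/1.69048×10^8) = 27.996 km/s.
Transfer-orbit speed at r₁ (v² = μ(2/r − 1/a)): v_p = √[μ(2/r₁ − 1/a_t)] = 36.241 km/s.
First burn Δv₁ = |v_p − v₁| = 8.245 km/s.
Circular speed at r₂: v₂ = √(μ/r₂) = 12.3149 km/s.
Transfer-orbit speed at r₂: v_a = √[μ(2/r₂ − 1/a_t)] = 7.01241 km/s.
Second burn Δv₂ = |v₂ − v_a| = 5.302 km/s.
Total Δv = Δv₁ + Δv₂ = 13.55 km/s.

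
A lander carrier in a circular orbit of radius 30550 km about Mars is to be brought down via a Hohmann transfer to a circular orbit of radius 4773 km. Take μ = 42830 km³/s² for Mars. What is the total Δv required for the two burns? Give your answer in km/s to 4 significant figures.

The Hohmann ellipse has a_t = (r₁ + r₂)/2 = 17661.5 km.
Circular speed at r₁: v₁ = √(μ/r₁) = √(42830/30550) = 1.184 km/s.
On the transfer ellipse at r₁, vis-viva gives v_a = √[μ(2/r₁ − 1/a_t)] = 0.6155 km/s.
First burn Δv₁ = |v_a − v₁| = 0.5685 km/s.
Circular speed at r₂: v₂ = √(μ/r₂) = 2.9956 km/s.
Transfer-orbit speed at r₂: v_p = √[μ(2/r₂ − 1/a_t)] = 3.9398 km/s.
Second burn Δv₂ = |v₂ − v_p| = 0.9442 km/s.
Δv = Δv₁ + Δv₂ = 0.5685 + 0.9442 = 1.513 km/s.

Δv = 1.513 km/s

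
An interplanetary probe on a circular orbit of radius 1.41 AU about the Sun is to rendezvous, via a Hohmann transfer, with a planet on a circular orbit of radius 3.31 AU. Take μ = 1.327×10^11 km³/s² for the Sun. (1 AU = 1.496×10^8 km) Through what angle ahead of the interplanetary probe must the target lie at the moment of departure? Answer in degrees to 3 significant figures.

In km: r₁ = 1.41 × 1.496×10^8 = 2.10936×10^8 km; r₂ = 3.31 × 1.496×10^8 = 4.95176×10^8 km.
Transfer-ellipse semi-major axis a_t = (r₁ + r₂)/2 = (2.10936×10^8 + 4.95176×10^8)/2 = 3.53056×10^8 km.
Transfer time t = π√(a_t³/μ) = 5.721×10^7 s.
The target's mean motion on its circular orbit is ω₂ = √(μ/r₂³) = 3.306×10^-8 rad/s.
Angle swept by the target during transfer: ω₂·t = 1.8914 rad = 108.4°.
Arrival is 180° from departure on the ellipse, so φ = 180° − 108.4° = 71.6°.

φ = 71.6°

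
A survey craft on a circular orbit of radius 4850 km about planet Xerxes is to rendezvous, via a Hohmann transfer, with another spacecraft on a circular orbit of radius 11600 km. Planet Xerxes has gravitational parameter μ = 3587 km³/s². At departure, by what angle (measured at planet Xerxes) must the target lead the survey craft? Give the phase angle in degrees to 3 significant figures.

φ = 72.5°

Semi-major axis of the transfer orbit: a_t = (4850 + 11600)/2 = 8225 km.
Transfer time t = π√(a_t³/μ) = 39130 s.
Target angular speed ω₂ = √(μ/r₂³) = 4.794×10^-5 rad/s.
Angle swept by the target during transfer: ω₂·t = 1.876 rad = 107.5°.
The survey craft traverses 180° on the transfer ellipse, so the target must lead by 180° − 107.5° = 72.5°.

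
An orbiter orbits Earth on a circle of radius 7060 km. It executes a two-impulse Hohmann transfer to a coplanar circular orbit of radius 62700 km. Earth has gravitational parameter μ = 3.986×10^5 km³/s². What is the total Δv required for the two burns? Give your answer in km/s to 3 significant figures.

The Hohmann ellipse has a_t = (r₁ + r₂)/2 = 34880 km.
At r₁ the circular-orbit speed is v₁ = √(μ/r₁) = 7.5139 km/s.
On the transfer ellipse at r₁, vis-viva gives v_p = √[μ(2/r₁ − 1/a_t)] = 10.074 km/s.
First burn Δv₁ = |v_p − v₁| = 2.560 km/s.
At r₂, v₂ = √(μ/r₂) = 2.521 km/s.
Transfer-orbit speed at r₂: v_a = √[μ(2/r₂ − 1/a_t)] = 1.134 km/s.
Second burn Δv₂ = |v₂ − v_a| = 1.387 km/s.
Δv = Δv₁ + Δv₂ = 2.560 + 1.387 = 3.947 km/s.

Δv = 3.95 km/s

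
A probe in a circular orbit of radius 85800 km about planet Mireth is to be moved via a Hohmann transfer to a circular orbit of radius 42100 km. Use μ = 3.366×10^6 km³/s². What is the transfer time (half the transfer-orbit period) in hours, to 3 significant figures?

The Hohmann ellipse has a_t = (r₁ + r₂)/2 = 63950 km.
Half the transfer-orbit period gives t = π√(a_t³/μ) = 27690 s.
Converting: 27690 s ÷ 3600 s/hour = 7.69 hours.

t = 7.69 hours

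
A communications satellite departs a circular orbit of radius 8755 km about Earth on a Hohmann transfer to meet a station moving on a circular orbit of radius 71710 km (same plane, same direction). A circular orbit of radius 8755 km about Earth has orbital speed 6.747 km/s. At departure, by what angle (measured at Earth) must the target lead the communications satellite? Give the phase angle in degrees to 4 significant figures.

φ = 104.4°

From the circular-orbit relation v² = μ/r at r = 8755 km: μ = v²r = (6.747)² × 8755 = 3.98545×10^5 km³/s².
The Hohmann ellipse has a_t = (r₁ + r₂)/2 = 40232.5 km.
Transfer time t = π√(a_t³/μ) = 40158 s.
Target angular speed ω₂ = √(μ/r₂³) = 3.2875×10^-5 rad/s.
Angle swept by the target during transfer: ω₂·t = 1.3202 rad = 75.64°.
The communications satellite traverses 180° on the transfer ellipse, so the target must lead by 180° − 75.64° = 104.4°.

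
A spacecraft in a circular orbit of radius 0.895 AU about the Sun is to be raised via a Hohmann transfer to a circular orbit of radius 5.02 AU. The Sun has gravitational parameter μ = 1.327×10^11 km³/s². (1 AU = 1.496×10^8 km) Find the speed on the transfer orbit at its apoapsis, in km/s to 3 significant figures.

In km: r₁ = 0.895 × 1.496×10^8 = 1.33892×10^8 km; r₂ = 5.02 × 1.496×10^8 = 7.50992×10^8 km.
Semi-major axis of the transfer orbit: a_t = (1.33892×10^8 + 7.50992×10^8)/2 = 4.42442×10^8 km.
At apoapsis, r = 7.50992×10^8 km.
From the vis-viva equation, v = √[μ(2/r − 1/a_t)] = 7.313 km/s.

v = 7.31 km/s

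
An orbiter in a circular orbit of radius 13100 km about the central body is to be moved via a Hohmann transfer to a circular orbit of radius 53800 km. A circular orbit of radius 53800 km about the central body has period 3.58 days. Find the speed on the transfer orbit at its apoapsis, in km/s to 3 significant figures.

From Kepler's third law T² = 4π²r³/μ at r = 53800 km, T = 3.58 days = 3.58 × 86400 s = 3.09312×10^5 s: μ = 4π²r³/T² = 64255.9 km³/s².
Transfer-ellipse semi-major axis a_t = (r₁ + r₂)/2 = (13100 + 53800)/2 = 33450 km.
At apoapsis, r = 53800 km.
Applying v² = μ(2/r − 1/a_t): v = 0.6839 km/s.

v = 0.684 km/s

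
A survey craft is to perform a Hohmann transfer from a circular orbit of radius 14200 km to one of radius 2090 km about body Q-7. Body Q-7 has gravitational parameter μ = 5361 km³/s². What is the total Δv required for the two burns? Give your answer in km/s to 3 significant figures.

Δv = 0.816 km/s

Semi-major axis of the transfer orbit: a_t = (14200 + 2090)/2 = 8145 km.
At r₁ the circular-orbit speed is v₁ = √(μ/r₁) = 0.6144 km/s.
Transfer-orbit speed at r₁ (vis-viva equation): v_a = √[μ(2/r₁ − 1/a_t)] = 0.3112 km/s.
First burn Δv₁ = |v_a − v₁| = 0.3032 km/s.
Circular speed at r₂: v₂ = √(μ/r₂) = 1.6016 km/s.
Transfer-orbit speed at r₂: v_p = √[μ(2/r₂ − 1/a_t)] = 2.1147 km/s.
Second burn Δv₂ = |v₂ − v_p| = 0.5131 km/s.
Δv = Δv₁ + Δv₂ = 0.3032 + 0.5131 = 0.8163 km/s.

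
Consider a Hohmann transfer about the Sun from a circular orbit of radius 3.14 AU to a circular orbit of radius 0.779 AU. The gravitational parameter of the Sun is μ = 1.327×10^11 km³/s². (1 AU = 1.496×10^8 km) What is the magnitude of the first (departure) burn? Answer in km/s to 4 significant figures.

Δv₁ = 6.210 km/s

In km: r₁ = 3.14 × 1.496×10^8 = 4.69744×10^8 km; r₂ = 0.779 × 1.496×10^8 = 1.165384×10^8 km.
The Hohmann ellipse has a_t = (r₁ + r₂)/2 = 2.931412×10^8 km.
Circular speed at r = 4.69744×10^8 km: v_c = √(μ/r) = 16.81 km/s.
Vis-viva on the transfer ellipse at r = 4.69744×10^8 km gives v_t = √[μ(2/r − 1/a_t)] = 10.60 km/s.
Δv₁ = |v_t − v_c| = |10.60 − 16.81| = 6.210 km/s.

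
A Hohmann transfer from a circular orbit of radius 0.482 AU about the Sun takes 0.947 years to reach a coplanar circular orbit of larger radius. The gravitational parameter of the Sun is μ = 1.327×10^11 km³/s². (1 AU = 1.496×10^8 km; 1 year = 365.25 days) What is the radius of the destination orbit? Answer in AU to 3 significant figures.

r₂ = 2.58 AU

In km: r₁ = 0.482 × 1.496×10^8 = 7.21072×10^7 km.
Transfer time t = 0.947 years × 365.25 × 86400 s = 2.98850472×10^7 s, and t = π√(a_t³/μ).
So a_t = (μ t²/π²)^(1/3) = (1.327×10^11 × (2.98850472×10^7)² / π²)^(1/3) = 2.2900×10^8 km.
Since a_t = (r₁ + r₂)/2, r₂ = 2a_t − r₁ = 2×2.2900×10^8 − 7.21072×10^7 = 3.858928×10^8 km.
In AU: r₂ = 3.858928×10^8 / 1.496×10^8 = 2.58 AU.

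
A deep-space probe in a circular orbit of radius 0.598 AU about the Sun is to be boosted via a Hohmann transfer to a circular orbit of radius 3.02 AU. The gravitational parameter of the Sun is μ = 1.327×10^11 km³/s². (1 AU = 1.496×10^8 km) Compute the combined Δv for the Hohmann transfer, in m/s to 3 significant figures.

In km: r₁ = 0.598 × 1.496×10^8 = 8.94608×10^7 km; r₂ = 3.02 × 1.496×10^8 = 4.51792×10^8 km.
Semi-major axis of the transfer orbit: a_t = (8.94608×10^7 + 4.51792×10^8)/2 = 2.706264×10^8 km.
At r₁ the circular-orbit speed is v₁ = √(μ/r₁) = 38.514 km/s.
Transfer-orbit speed at r₁ (vis-viva equation): v_p = √[μ(2/r₁ − 1/a_t)] = 49.763 km/s.
First burn Δv₁ = |v_p − v₁| = 11.249 km/s.
Circular speed at r₂: v₂ = √(μ/r₂) = 17.13824 km/s.
Transfer-orbit speed at r₂: v_a = √[μ(2/r₂ − 1/a_t)] = 9.853658 km/s.
Second burn Δv₂ = |v₂ − v_a| = 7.2846 km/s.
Total Δv = Δv₁ + Δv₂ = 18.53 km/s.

Δv = 18500 m/s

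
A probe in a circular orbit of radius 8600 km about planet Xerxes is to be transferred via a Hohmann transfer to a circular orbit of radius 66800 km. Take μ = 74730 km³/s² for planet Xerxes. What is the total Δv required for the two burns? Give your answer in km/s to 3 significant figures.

Δv = 1.53 km/s

The Hohmann ellipse has a_t = (r₁ + r₂)/2 = 37700 km.
At r₁ the circular-orbit speed is v₁ = √(μ/r₁) = 2.9478 km/s.
Transfer-orbit speed at r₁ (vis-viva equation): v_p = √[μ(2/r₁ − 1/a_t)] = 3.9239 km/s.
First burn Δv₁ = |v_p − v₁| = 0.9761 km/s.
Circular speed at r₂: v₂ = √(μ/r₂) = 1.0577 km/s.
Transfer-orbit speed at r₂: v_a = √[μ(2/r₂ − 1/a_t)] = 0.50517 km/s.
Second burn Δv₂ = |v₂ − v_a| = 0.5525 km/s.
Total Δv = Δv₁ + Δv₂ = 1.529 km/s.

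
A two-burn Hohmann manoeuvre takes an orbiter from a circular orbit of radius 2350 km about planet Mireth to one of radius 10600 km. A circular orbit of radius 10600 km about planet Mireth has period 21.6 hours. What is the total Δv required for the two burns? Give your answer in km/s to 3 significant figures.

From Kepler's third law T² = 4π²r³/μ at r = 10600 km, T = 21.6 hours = 21.6 × 3600 s = 77760 s: μ = 4π²r³/T² = 7776.15 km³/s².
Transfer-ellipse semi-major axis a_t = (r₁ + r₂)/2 = (2350 + 10600)/2 = 6475 km.
Circular speed at r₁: v₁ = √(μ/r₁) = √(7776.15/2350) = 1.8191 km/s.
Transfer-orbit speed at r₁ (vis-viva equation): v_p = √[μ(2/r₁ − 1/a_t)] = 2.3275 km/s.
First burn Δv₁ = |v_p − v₁| = 0.5084 km/s.
At r₂, v₂ = √(μ/r₂) = 0.8565 km/s.
Transfer-orbit speed at r₂: v_a = √[μ(2/r₂ − 1/a_t)] = 0.5160 km/s.
Second burn Δv₂ = |v₂ − v_a| = 0.3405 km/s.
Δv = Δv₁ + Δv₂ = 0.5084 + 0.3405 = 0.8489 km/s.

Δv = 0.849 km/s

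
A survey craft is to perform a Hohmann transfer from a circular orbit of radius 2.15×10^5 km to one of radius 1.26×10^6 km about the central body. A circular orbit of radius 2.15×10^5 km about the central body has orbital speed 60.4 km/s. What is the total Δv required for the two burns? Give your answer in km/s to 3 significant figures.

Δv = 30.0 km/s

From the circular-orbit relation v² = μ/r at r = 2.15×10^5 km: μ = v²r = (60.4)² × 2.15×10^5 = 7.84354×10^8 km³/s².
Transfer-ellipse semi-major axis a_t = (r₁ + r₂)/2 = (2.150×10^5 + 1.260×10^6)/2 = 7.375×10^5 km.
At r₁ the circular-orbit speed is v₁ = √(μ/r₁) = 60.40 km/s.
Transfer-orbit speed at r₁ (vis-viva equation): v_p = √[μ(2/r₁ − 1/a_t)] = 78.95 km/s.
First burn Δv₁ = |v_p − v₁| = 18.55 km/s.
At r₂, v₂ = √(μ/r₂) = 24.95 km/s.
Transfer-orbit speed at r₂: v_a = √[μ(2/r₂ − 1/a_t)] = 13.47 km/s.
Second burn Δv₂ = |v₂ − v_a| = 11.48 km/s.
Total Δv = Δv₁ + Δv₂ = 30.03 km/s.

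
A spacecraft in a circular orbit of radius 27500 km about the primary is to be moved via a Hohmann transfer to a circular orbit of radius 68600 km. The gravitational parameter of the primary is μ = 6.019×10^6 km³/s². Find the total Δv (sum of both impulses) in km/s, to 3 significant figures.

Δv = 5.16 km/s

Semi-major axis of the transfer orbit: a_t = (27500 + 68600)/2 = 48050 km.
Circular speed at r₁: v₁ = √(μ/r₁) = √(6.019×10^6/27500) = 14.79435 km/s.
On the transfer ellipse at r₁, vis-viva equation gives v_p = √[μ(2/r₁ − 1/a_t)] = 17.67711 km/s.
First burn Δv₁ = |v_p − v₁| = 2.88276 km/s.
At r₂, v₂ = √(μ/r₂) = 9.36699 km/s.
Transfer-orbit speed at r₂: v_a = √[μ(2/r₂ − 1/a_t)] = 7.08630 km/s.
Second burn Δv₂ = |v₂ − v_a| = 2.28069 km/s.
Total Δv = Δv₁ + Δv₂ = 5.163 km/s.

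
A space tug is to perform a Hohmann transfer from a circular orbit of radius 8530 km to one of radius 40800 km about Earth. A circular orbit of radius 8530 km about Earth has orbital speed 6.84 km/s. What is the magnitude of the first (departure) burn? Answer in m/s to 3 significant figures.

Δv₁ = 1960 m/s

From the circular-orbit relation v² = μ/r at r = 8530 km: μ = v²r = (6.84)² × 8530 = 3.99081×10^5 km³/s².
Semi-major axis of the transfer orbit: a_t = (8530 + 40800)/2 = 24665 km.
On the circular orbit at r = 8530 km, v_c = √(μ/r) = 6.840 km/s.
Transfer-orbit speed at the same r (vis-viva, a = a_t): v_t = √[μ(2/r − 1/a_t)] = 8.797 km/s.
Δv₁ = |v_t − v_c| = |8.797 − 6.840| = 1.957 km/s.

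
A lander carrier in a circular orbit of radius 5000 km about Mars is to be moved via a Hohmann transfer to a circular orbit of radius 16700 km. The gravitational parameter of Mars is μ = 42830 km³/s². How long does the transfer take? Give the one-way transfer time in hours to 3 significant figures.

The Hohmann ellipse has a_t = (r₁ + r₂)/2 = 10850 km.
By Kepler's third law the transfer-orbit period is T = 2π√(a_t³/μ), so t = T/2 = 17160 s.
Converting: 17160 s ÷ 3600 s/hour = 4.77 hours.

t = 4.77 hours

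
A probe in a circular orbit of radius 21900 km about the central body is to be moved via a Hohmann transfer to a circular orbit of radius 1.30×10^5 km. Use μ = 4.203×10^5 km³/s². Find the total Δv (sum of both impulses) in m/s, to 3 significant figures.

The Hohmann ellipse has a_t = (r₁ + r₂)/2 = 75950 km.
Circular speed at r₁: v₁ = √(μ/r₁) = √(4.203×10^5/21900) = 4.38084 km/s.
On the transfer ellipse at r₁, vis-viva equation gives v_p = √[μ(2/r₁ − 1/a_t)] = 5.73146 km/s.
First burn Δv₁ = |v_p − v₁| = 1.3506 km/s.
Circular speed at r₂: v₂ = √(μ/r₂) = 1.7980759 km/s.
Transfer-orbit speed at r₂: v_a = √[μ(2/r₂ − 1/a_t)] = 0.96553092 km/s.
Second burn Δv₂ = |v₂ − v_a| = 0.83254 km/s.
Total Δv = Δv₁ + Δv₂ = 2.183 km/s.

Δv = 2180 m/s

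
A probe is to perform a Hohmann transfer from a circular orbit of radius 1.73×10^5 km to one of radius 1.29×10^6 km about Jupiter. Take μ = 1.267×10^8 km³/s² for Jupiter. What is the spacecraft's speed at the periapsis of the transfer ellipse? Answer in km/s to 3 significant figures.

v = 35.9 km/s

Transfer-ellipse semi-major axis a_t = (r₁ + r₂)/2 = (1.730×10^5 + 1.290×10^6)/2 = 7.315×10^5 km.
The periapsis of the transfer ellipse is at r = 1.730×10^5 km.
Applying v² = μ(2/r − 1/a_t): v = 35.94 km/s.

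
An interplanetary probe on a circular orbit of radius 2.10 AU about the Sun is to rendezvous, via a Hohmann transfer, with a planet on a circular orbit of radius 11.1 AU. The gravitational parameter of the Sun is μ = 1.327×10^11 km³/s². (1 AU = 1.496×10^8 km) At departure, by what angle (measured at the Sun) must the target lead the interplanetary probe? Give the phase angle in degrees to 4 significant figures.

In km: r₁ = 2.10 × 1.496×10^8 = 3.1416×10^8 km; r₂ = 11.1 × 1.496×10^8 = 1.66056×10^9 km.
Semi-major axis of the transfer orbit: a_t = (3.1416×10^8 + 1.66056×10^9)/2 = 9.8736×10^8 km.
Transfer time t = π√(a_t³/μ) = 2.6756×10^8 s.
Target angular speed ω₂ = √(μ/r₂³) = 5.3834×10^-9 rad/s.
Angle swept by the target during transfer: ω₂·t = 1.4404 rad = 82.53°.
Arrival is 180° from departure on the ellipse, so φ = 180° − 82.53° = 97.47°.

φ = 97.47°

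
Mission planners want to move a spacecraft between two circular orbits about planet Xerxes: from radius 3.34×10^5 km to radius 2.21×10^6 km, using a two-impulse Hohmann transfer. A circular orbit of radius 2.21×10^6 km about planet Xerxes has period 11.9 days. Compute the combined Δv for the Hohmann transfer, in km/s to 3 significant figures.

Δv = 17.6 km/s

From Kepler's third law T² = 4π²r³/μ at r = 2.21×10^6 km, T = 11.9 days = 11.9 × 86400 s = 1.02816×10^6 s: μ = 4π²r³/T² = 4.03102×10^8 km³/s².
Semi-major axis of the transfer orbit: a_t = (3.340×10^5 + 2.210×10^6)/2 = 1.272×10^6 km.
At r₁ the circular-orbit speed is v₁ = √(μ/r₁) = 34.7404 km/s.
On the transfer ellipse at r₁, vis-viva equation gives v_p = √[μ(2/r₁ − 1/a_t)] = 45.7917 km/s.
First burn Δv₁ = |v_p − v₁| = 11.051 km/s.
Circular speed at r₂: v₂ = √(μ/r₂) = 13.50552 km/s.
Transfer-orbit speed at r₂: v_a = √[μ(2/r₂ − 1/a_t)] = 6.920558 km/s.
Second burn Δv₂ = |v₂ − v_a| = 6.5850 km/s.
Total Δv = Δv₁ + Δv₂ = 17.64 km/s.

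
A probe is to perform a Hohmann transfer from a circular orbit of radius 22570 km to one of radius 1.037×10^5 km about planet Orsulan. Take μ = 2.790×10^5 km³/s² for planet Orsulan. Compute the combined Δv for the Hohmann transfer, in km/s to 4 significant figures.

Δv = 1.650 km/s

Transfer-ellipse semi-major axis a_t = (r₁ + r₂)/2 = (22570 + 1.037×10^5)/2 = 63135 km.
At r₁ the circular-orbit speed is v₁ = √(μ/r₁) = 3.5159 km/s.
On the transfer ellipse at r₁, vis-viva equation gives v_p = √[μ(2/r₁ − 1/a_t)] = 4.5060 km/s.
First burn Δv₁ = |v_p − v₁| = 0.9901 km/s.
Circular speed at r₂: v₂ = √(μ/r₂) = 1.64026 km/s.
Transfer-orbit speed at r₂: v_a = √[μ(2/r₂ − 1/a_t)] = 0.980716 km/s.
Second burn Δv₂ = |v₂ − v_a| = 0.6595 km/s.
Δv = Δv₁ + Δv₂ = 0.9901 + 0.6595 = 1.650 km/s.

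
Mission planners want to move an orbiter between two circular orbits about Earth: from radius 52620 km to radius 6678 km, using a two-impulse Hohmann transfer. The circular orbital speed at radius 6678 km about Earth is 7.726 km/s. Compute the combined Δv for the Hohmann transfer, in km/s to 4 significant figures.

From the circular-orbit relation v² = μ/r at r = 6678 km: μ = v²r = (7.726)² × 6678 = 3.98617×10^5 km³/s².
Semi-major axis of the transfer orbit: a_t = (52620 + 6678)/2 = 29649 km.
At r₁ the circular-orbit speed is v₁ = √(μ/r₁) = 2.752 km/s.
On the transfer ellipse at r₁, vis-viva gives v_a = √[μ(2/r₁ − 1/a_t)] = 1.306 km/s.
First burn Δv₁ = |v_a − v₁| = 1.446 km/s.
At r₂, v₂ = √(μ/r₂) = 7.7260 km/s.
Transfer-orbit speed at r₂: v_p = √[μ(2/r₂ − 1/a_t)] = 10.293 km/s.
Second burn Δv₂ = |v₂ − v_p| = 2.567 km/s.
Δv = Δv₁ + Δv₂ = 1.446 + 2.567 = 4.013 km/s.

Δv = 4.013 km/s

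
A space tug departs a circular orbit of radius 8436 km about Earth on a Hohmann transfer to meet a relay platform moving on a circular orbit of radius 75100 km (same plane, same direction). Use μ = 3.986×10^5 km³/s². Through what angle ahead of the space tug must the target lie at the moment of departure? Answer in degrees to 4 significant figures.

φ = 105.3°

Transfer-ellipse semi-major axis a_t = (r₁ + r₂)/2 = (8436 + 75100)/2 = 41768 km.
The half-period of the transfer ellipse is t = π√(a_t³/μ) = 42480 s.
Target angular speed ω₂ = √(μ/r₂³) = 3.068×10^-5 rad/s.
Angle swept by the target during transfer: ω₂·t = 1.303 rad = 74.66°.
Arrival is 180° from departure on the ellipse, so φ = 180° − 74.66° = 105.3°.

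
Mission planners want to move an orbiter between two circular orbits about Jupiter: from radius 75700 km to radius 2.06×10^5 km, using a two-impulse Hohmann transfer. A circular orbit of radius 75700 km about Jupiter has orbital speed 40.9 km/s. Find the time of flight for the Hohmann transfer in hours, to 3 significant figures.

t = 4.10 hours

From the circular-orbit relation v² = μ/r at r = 75700 km: μ = v²r = (40.9)² × 75700 = 1.26632×10^8 km³/s².
Transfer-ellipse semi-major axis a_t = (r₁ + r₂)/2 = (75700 + 2.060×10^5)/2 = 1.4085×10^5 km.
By Kepler's third law the transfer-orbit period is T = 2π√(a_t³/μ), so t = T/2 = 14760 s.
Converting: 14760 s ÷ 3600 s/hour = 4.10 hours.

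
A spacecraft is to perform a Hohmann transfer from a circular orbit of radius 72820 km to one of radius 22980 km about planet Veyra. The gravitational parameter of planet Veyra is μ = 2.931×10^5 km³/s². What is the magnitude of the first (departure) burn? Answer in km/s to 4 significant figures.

Transfer-ellipse semi-major axis a_t = (r₁ + r₂)/2 = (72820 + 22980)/2 = 47900 km.
Circular speed at r = 72820 km: v_c = √(μ/r) = 2.0062 km/s.
Vis-viva on the transfer ellipse at r = 72820 km gives v_t = √[μ(2/r − 1/a_t)] = 1.3896 km/s.
Δv₁ = |v_t − v_c| = |1.3896 − 2.0062| = 0.6166 km/s.

Δv₁ = 0.6166 km/s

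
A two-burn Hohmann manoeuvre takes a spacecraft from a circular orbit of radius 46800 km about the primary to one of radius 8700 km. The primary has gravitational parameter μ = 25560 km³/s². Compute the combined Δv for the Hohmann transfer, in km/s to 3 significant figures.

Transfer-ellipse semi-major axis a_t = (r₁ + r₂)/2 = (46800 + 8700)/2 = 27750 km.
At r₁ the circular-orbit speed is v₁ = √(μ/r₁) = 0.7390 km/s.
On the transfer ellipse at r₁, v² = μ(2/r − 1/a) gives v_a = √[μ(2/r₁ − 1/a_t)] = 0.4138 km/s.
First burn Δv₁ = |v_a − v₁| = 0.3252 km/s.
At r₂, v₂ = √(μ/r₂) = 1.7140 km/s.
Transfer-orbit speed at r₂: v_p = √[μ(2/r₂ − 1/a_t)] = 2.2259 km/s.
Second burn Δv₂ = |v₂ − v_p| = 0.5119 km/s.
Δv = Δv₁ + Δv₂ = 0.3252 + 0.5119 = 0.8371 km/s.

Δv = 0.837 km/s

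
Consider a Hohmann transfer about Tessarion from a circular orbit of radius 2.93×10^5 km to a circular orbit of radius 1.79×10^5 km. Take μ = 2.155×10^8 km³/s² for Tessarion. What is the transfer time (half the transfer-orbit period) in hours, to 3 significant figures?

Semi-major axis of the transfer orbit: a_t = (2.930×10^5 + 1.790×10^5)/2 = 2.360×10^5 km.
By Kepler's third law the transfer-orbit period is T = 2π√(a_t³/μ), so t = T/2 = 24540 s.
Converting: 24540 s ÷ 3600 s/hour = 6.82 hours.

t = 6.82 hours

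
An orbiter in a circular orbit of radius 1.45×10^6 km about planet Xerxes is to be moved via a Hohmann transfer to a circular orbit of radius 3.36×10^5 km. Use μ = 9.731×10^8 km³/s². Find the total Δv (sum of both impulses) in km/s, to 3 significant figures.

Δv = 24.8 km/s

Transfer-ellipse semi-major axis a_t = (r₁ + r₂)/2 = (1.450×10^6 + 3.360×10^5)/2 = 8.930×10^5 km.
At r₁ the circular-orbit speed is v₁ = √(μ/r₁) = 25.90566 km/s.
Transfer-orbit speed at r₁ (v² = μ(2/r − 1/a)): v_a = √[μ(2/r₁ − 1/a_t)] = 15.89054 km/s.
First burn Δv₁ = |v_a − v₁| = 10.0151 km/s.
Circular speed at r₂: v₂ = √(μ/r₂) = 53.8157 km/s.
Transfer-orbit speed at r₂: v_p = √[μ(2/r₂ − 1/a_t)] = 68.5752 km/s.
Second burn Δv₂ = |v₂ − v_p| = 14.7595 km/s.
Total Δv = Δv₁ + Δv₂ = 24.77 km/s.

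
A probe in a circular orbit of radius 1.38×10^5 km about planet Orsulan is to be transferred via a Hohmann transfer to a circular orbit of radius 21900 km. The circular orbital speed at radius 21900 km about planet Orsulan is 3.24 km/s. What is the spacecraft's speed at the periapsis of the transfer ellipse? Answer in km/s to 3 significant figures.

v = 4.26 km/s

From the circular-orbit relation v² = μ/r at r = 21900 km: μ = v²r = (3.24)² × 21900 = 2.29897×10^5 km³/s².
Semi-major axis of the transfer orbit: a_t = (1.380×10^5 + 21900)/2 = 79950 km.
At periapsis, r = 21900 km.
Vis-viva: v = √[μ(2/r − 1/a_t)] = √[2.29897×10^5 × (2/21900 − 1/79950)] = 4.257 km/s.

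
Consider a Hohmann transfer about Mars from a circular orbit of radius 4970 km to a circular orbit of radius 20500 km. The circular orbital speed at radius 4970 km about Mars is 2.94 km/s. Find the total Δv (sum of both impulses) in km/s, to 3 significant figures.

From the circular-orbit relation v² = μ/r at r = 4970 km: μ = v²r = (2.94)² × 4970 = 42958.7 km³/s².
Semi-major axis of the transfer orbit: a_t = (4970 + 20500)/2 = 12735 km.
Circular speed at r₁: v₁ = √(μ/r₁) = √(42958.7/4970) = 2.9400 km/s.
On the transfer ellipse at r₁, vis-viva gives v_p = √[μ(2/r₁ − 1/a_t)] = 3.7301 km/s.
First burn Δv₁ = |v_p − v₁| = 0.7901 km/s.
At r₂, v₂ = √(μ/r₂) = 1.4476 km/s.
Transfer-orbit speed at r₂: v_a = √[μ(2/r₂ − 1/a_t)] = 0.90433 km/s.
Second burn Δv₂ = |v₂ − v_a| = 0.5433 km/s.
Total Δv = Δv₁ + Δv₂ = 1.333 km/s.

Δv = 1.33 km/s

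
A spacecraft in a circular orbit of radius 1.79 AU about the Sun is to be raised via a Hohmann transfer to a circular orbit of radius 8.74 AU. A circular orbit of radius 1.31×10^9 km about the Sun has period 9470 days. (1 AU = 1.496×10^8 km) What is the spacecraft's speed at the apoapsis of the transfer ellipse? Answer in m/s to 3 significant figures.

From Kepler's third law T² = 4π²r³/μ at r = 1.31×10^9 km, T = 9470 days = 9470 × 86400 s = 8.18208×10^8 s: μ = 4π²r³/T² = 1.32570×10^11 km³/s².
In km: r₁ = 1.79 × 1.496×10^8 = 2.67784×10^8 km; r₂ = 8.74 × 1.496×10^8 = 1.307504×10^9 km.
Semi-major axis of the transfer orbit: a_t = (2.67784×10^8 + 1.307504×10^9)/2 = 7.87644×10^8 km.
At apoapsis, r = 1.307504×10^9 km.
From the vis-viva equation, v = √[μ(2/r − 1/a_t)] = 5.871 km/s.

v = 5870 m/s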